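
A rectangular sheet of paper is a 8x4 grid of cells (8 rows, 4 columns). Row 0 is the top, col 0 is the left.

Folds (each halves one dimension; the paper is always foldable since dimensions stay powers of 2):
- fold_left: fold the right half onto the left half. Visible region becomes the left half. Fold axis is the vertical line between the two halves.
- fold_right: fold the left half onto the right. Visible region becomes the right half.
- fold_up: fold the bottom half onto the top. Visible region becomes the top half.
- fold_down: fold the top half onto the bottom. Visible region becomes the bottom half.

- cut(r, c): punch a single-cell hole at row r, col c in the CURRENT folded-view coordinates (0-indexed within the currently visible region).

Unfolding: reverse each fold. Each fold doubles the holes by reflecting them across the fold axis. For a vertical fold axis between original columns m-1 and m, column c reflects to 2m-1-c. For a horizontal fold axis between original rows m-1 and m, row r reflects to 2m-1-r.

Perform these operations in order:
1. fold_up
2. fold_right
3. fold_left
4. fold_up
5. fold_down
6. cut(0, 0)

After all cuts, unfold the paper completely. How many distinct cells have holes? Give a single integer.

Answer: 32

Derivation:
Op 1 fold_up: fold axis h@4; visible region now rows[0,4) x cols[0,4) = 4x4
Op 2 fold_right: fold axis v@2; visible region now rows[0,4) x cols[2,4) = 4x2
Op 3 fold_left: fold axis v@3; visible region now rows[0,4) x cols[2,3) = 4x1
Op 4 fold_up: fold axis h@2; visible region now rows[0,2) x cols[2,3) = 2x1
Op 5 fold_down: fold axis h@1; visible region now rows[1,2) x cols[2,3) = 1x1
Op 6 cut(0, 0): punch at orig (1,2); cuts so far [(1, 2)]; region rows[1,2) x cols[2,3) = 1x1
Unfold 1 (reflect across h@1): 2 holes -> [(0, 2), (1, 2)]
Unfold 2 (reflect across h@2): 4 holes -> [(0, 2), (1, 2), (2, 2), (3, 2)]
Unfold 3 (reflect across v@3): 8 holes -> [(0, 2), (0, 3), (1, 2), (1, 3), (2, 2), (2, 3), (3, 2), (3, 3)]
Unfold 4 (reflect across v@2): 16 holes -> [(0, 0), (0, 1), (0, 2), (0, 3), (1, 0), (1, 1), (1, 2), (1, 3), (2, 0), (2, 1), (2, 2), (2, 3), (3, 0), (3, 1), (3, 2), (3, 3)]
Unfold 5 (reflect across h@4): 32 holes -> [(0, 0), (0, 1), (0, 2), (0, 3), (1, 0), (1, 1), (1, 2), (1, 3), (2, 0), (2, 1), (2, 2), (2, 3), (3, 0), (3, 1), (3, 2), (3, 3), (4, 0), (4, 1), (4, 2), (4, 3), (5, 0), (5, 1), (5, 2), (5, 3), (6, 0), (6, 1), (6, 2), (6, 3), (7, 0), (7, 1), (7, 2), (7, 3)]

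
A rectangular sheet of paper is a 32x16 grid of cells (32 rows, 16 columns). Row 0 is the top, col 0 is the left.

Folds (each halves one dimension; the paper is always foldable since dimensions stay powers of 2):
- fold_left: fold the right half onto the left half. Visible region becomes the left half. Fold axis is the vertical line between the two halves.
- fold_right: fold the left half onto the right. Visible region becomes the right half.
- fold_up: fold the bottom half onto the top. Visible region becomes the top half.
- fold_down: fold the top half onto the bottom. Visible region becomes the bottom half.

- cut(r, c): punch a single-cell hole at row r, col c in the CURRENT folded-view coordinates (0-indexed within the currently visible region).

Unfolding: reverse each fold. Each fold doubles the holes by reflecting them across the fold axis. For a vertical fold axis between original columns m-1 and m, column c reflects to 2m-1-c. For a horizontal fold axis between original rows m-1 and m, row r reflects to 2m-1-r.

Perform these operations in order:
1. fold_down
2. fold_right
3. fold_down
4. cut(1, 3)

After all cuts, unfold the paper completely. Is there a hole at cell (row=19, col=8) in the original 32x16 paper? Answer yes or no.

Answer: no

Derivation:
Op 1 fold_down: fold axis h@16; visible region now rows[16,32) x cols[0,16) = 16x16
Op 2 fold_right: fold axis v@8; visible region now rows[16,32) x cols[8,16) = 16x8
Op 3 fold_down: fold axis h@24; visible region now rows[24,32) x cols[8,16) = 8x8
Op 4 cut(1, 3): punch at orig (25,11); cuts so far [(25, 11)]; region rows[24,32) x cols[8,16) = 8x8
Unfold 1 (reflect across h@24): 2 holes -> [(22, 11), (25, 11)]
Unfold 2 (reflect across v@8): 4 holes -> [(22, 4), (22, 11), (25, 4), (25, 11)]
Unfold 3 (reflect across h@16): 8 holes -> [(6, 4), (6, 11), (9, 4), (9, 11), (22, 4), (22, 11), (25, 4), (25, 11)]
Holes: [(6, 4), (6, 11), (9, 4), (9, 11), (22, 4), (22, 11), (25, 4), (25, 11)]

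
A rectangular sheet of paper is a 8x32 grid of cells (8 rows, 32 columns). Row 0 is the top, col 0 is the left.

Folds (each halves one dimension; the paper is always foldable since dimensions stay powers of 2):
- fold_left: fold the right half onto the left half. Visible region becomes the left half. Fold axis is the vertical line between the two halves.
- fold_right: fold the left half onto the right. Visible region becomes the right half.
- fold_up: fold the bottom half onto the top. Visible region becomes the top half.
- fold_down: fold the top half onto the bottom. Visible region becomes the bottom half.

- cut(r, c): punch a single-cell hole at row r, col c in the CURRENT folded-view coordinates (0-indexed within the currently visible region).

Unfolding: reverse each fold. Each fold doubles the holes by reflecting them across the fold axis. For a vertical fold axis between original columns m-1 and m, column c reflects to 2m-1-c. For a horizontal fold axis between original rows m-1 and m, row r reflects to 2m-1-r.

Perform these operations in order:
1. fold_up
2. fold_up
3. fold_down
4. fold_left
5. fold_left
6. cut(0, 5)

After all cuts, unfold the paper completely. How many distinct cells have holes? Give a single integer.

Op 1 fold_up: fold axis h@4; visible region now rows[0,4) x cols[0,32) = 4x32
Op 2 fold_up: fold axis h@2; visible region now rows[0,2) x cols[0,32) = 2x32
Op 3 fold_down: fold axis h@1; visible region now rows[1,2) x cols[0,32) = 1x32
Op 4 fold_left: fold axis v@16; visible region now rows[1,2) x cols[0,16) = 1x16
Op 5 fold_left: fold axis v@8; visible region now rows[1,2) x cols[0,8) = 1x8
Op 6 cut(0, 5): punch at orig (1,5); cuts so far [(1, 5)]; region rows[1,2) x cols[0,8) = 1x8
Unfold 1 (reflect across v@8): 2 holes -> [(1, 5), (1, 10)]
Unfold 2 (reflect across v@16): 4 holes -> [(1, 5), (1, 10), (1, 21), (1, 26)]
Unfold 3 (reflect across h@1): 8 holes -> [(0, 5), (0, 10), (0, 21), (0, 26), (1, 5), (1, 10), (1, 21), (1, 26)]
Unfold 4 (reflect across h@2): 16 holes -> [(0, 5), (0, 10), (0, 21), (0, 26), (1, 5), (1, 10), (1, 21), (1, 26), (2, 5), (2, 10), (2, 21), (2, 26), (3, 5), (3, 10), (3, 21), (3, 26)]
Unfold 5 (reflect across h@4): 32 holes -> [(0, 5), (0, 10), (0, 21), (0, 26), (1, 5), (1, 10), (1, 21), (1, 26), (2, 5), (2, 10), (2, 21), (2, 26), (3, 5), (3, 10), (3, 21), (3, 26), (4, 5), (4, 10), (4, 21), (4, 26), (5, 5), (5, 10), (5, 21), (5, 26), (6, 5), (6, 10), (6, 21), (6, 26), (7, 5), (7, 10), (7, 21), (7, 26)]

Answer: 32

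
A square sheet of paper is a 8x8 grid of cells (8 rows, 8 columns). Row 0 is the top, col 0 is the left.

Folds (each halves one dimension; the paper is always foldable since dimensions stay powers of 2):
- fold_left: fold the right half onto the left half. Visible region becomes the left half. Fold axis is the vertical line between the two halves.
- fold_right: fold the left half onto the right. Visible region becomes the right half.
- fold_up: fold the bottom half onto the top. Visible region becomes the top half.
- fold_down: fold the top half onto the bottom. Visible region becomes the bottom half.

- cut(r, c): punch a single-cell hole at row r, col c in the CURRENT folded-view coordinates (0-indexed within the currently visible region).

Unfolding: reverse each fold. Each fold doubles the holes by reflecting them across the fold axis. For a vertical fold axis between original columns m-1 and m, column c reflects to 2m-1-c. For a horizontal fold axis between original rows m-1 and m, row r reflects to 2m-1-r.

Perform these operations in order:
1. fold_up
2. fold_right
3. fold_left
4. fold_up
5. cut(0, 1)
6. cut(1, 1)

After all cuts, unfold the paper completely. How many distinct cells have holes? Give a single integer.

Op 1 fold_up: fold axis h@4; visible region now rows[0,4) x cols[0,8) = 4x8
Op 2 fold_right: fold axis v@4; visible region now rows[0,4) x cols[4,8) = 4x4
Op 3 fold_left: fold axis v@6; visible region now rows[0,4) x cols[4,6) = 4x2
Op 4 fold_up: fold axis h@2; visible region now rows[0,2) x cols[4,6) = 2x2
Op 5 cut(0, 1): punch at orig (0,5); cuts so far [(0, 5)]; region rows[0,2) x cols[4,6) = 2x2
Op 6 cut(1, 1): punch at orig (1,5); cuts so far [(0, 5), (1, 5)]; region rows[0,2) x cols[4,6) = 2x2
Unfold 1 (reflect across h@2): 4 holes -> [(0, 5), (1, 5), (2, 5), (3, 5)]
Unfold 2 (reflect across v@6): 8 holes -> [(0, 5), (0, 6), (1, 5), (1, 6), (2, 5), (2, 6), (3, 5), (3, 6)]
Unfold 3 (reflect across v@4): 16 holes -> [(0, 1), (0, 2), (0, 5), (0, 6), (1, 1), (1, 2), (1, 5), (1, 6), (2, 1), (2, 2), (2, 5), (2, 6), (3, 1), (3, 2), (3, 5), (3, 6)]
Unfold 4 (reflect across h@4): 32 holes -> [(0, 1), (0, 2), (0, 5), (0, 6), (1, 1), (1, 2), (1, 5), (1, 6), (2, 1), (2, 2), (2, 5), (2, 6), (3, 1), (3, 2), (3, 5), (3, 6), (4, 1), (4, 2), (4, 5), (4, 6), (5, 1), (5, 2), (5, 5), (5, 6), (6, 1), (6, 2), (6, 5), (6, 6), (7, 1), (7, 2), (7, 5), (7, 6)]

Answer: 32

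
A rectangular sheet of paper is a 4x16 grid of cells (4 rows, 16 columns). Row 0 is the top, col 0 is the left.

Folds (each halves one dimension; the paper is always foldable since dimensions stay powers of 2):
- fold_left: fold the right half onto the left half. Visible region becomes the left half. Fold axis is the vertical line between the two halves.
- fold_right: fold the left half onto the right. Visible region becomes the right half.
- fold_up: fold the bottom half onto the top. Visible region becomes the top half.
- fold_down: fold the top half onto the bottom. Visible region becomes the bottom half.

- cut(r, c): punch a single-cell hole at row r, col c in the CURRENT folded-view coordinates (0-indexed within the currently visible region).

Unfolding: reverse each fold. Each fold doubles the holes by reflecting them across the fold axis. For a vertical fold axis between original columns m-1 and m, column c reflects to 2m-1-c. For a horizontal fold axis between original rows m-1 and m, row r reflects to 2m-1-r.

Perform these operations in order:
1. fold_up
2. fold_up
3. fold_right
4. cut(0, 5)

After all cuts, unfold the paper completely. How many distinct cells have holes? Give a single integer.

Answer: 8

Derivation:
Op 1 fold_up: fold axis h@2; visible region now rows[0,2) x cols[0,16) = 2x16
Op 2 fold_up: fold axis h@1; visible region now rows[0,1) x cols[0,16) = 1x16
Op 3 fold_right: fold axis v@8; visible region now rows[0,1) x cols[8,16) = 1x8
Op 4 cut(0, 5): punch at orig (0,13); cuts so far [(0, 13)]; region rows[0,1) x cols[8,16) = 1x8
Unfold 1 (reflect across v@8): 2 holes -> [(0, 2), (0, 13)]
Unfold 2 (reflect across h@1): 4 holes -> [(0, 2), (0, 13), (1, 2), (1, 13)]
Unfold 3 (reflect across h@2): 8 holes -> [(0, 2), (0, 13), (1, 2), (1, 13), (2, 2), (2, 13), (3, 2), (3, 13)]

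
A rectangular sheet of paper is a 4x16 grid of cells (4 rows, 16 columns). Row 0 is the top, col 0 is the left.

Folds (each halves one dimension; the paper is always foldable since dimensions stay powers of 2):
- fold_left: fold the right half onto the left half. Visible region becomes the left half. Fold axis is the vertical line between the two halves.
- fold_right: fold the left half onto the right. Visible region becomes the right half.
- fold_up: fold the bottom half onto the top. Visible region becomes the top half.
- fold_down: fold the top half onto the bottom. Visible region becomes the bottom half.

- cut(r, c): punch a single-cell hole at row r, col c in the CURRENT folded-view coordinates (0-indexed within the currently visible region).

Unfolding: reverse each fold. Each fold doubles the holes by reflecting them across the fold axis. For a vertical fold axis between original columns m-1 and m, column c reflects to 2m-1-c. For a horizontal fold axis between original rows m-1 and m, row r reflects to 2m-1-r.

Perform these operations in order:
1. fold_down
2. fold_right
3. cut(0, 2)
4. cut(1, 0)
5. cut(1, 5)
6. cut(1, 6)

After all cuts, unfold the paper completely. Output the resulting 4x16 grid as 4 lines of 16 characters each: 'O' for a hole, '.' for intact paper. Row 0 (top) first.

Op 1 fold_down: fold axis h@2; visible region now rows[2,4) x cols[0,16) = 2x16
Op 2 fold_right: fold axis v@8; visible region now rows[2,4) x cols[8,16) = 2x8
Op 3 cut(0, 2): punch at orig (2,10); cuts so far [(2, 10)]; region rows[2,4) x cols[8,16) = 2x8
Op 4 cut(1, 0): punch at orig (3,8); cuts so far [(2, 10), (3, 8)]; region rows[2,4) x cols[8,16) = 2x8
Op 5 cut(1, 5): punch at orig (3,13); cuts so far [(2, 10), (3, 8), (3, 13)]; region rows[2,4) x cols[8,16) = 2x8
Op 6 cut(1, 6): punch at orig (3,14); cuts so far [(2, 10), (3, 8), (3, 13), (3, 14)]; region rows[2,4) x cols[8,16) = 2x8
Unfold 1 (reflect across v@8): 8 holes -> [(2, 5), (2, 10), (3, 1), (3, 2), (3, 7), (3, 8), (3, 13), (3, 14)]
Unfold 2 (reflect across h@2): 16 holes -> [(0, 1), (0, 2), (0, 7), (0, 8), (0, 13), (0, 14), (1, 5), (1, 10), (2, 5), (2, 10), (3, 1), (3, 2), (3, 7), (3, 8), (3, 13), (3, 14)]

Answer: .OO....OO....OO.
.....O....O.....
.....O....O.....
.OO....OO....OO.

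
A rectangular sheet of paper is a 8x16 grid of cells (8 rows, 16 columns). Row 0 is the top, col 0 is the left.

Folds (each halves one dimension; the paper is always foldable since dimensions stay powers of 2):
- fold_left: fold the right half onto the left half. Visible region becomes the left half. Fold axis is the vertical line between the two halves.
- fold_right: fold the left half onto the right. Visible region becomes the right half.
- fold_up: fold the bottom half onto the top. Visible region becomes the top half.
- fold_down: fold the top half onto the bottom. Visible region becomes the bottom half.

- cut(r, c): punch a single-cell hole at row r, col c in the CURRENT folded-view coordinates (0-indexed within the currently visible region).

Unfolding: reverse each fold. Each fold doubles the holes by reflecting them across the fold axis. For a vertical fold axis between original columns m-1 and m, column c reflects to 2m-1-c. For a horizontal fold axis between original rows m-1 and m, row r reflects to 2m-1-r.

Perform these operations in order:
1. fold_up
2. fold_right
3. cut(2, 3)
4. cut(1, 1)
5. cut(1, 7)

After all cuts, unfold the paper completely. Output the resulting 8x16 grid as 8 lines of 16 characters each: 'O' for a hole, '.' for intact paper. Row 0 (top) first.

Answer: ................
O.....O..O.....O
....O......O....
................
................
....O......O....
O.....O..O.....O
................

Derivation:
Op 1 fold_up: fold axis h@4; visible region now rows[0,4) x cols[0,16) = 4x16
Op 2 fold_right: fold axis v@8; visible region now rows[0,4) x cols[8,16) = 4x8
Op 3 cut(2, 3): punch at orig (2,11); cuts so far [(2, 11)]; region rows[0,4) x cols[8,16) = 4x8
Op 4 cut(1, 1): punch at orig (1,9); cuts so far [(1, 9), (2, 11)]; region rows[0,4) x cols[8,16) = 4x8
Op 5 cut(1, 7): punch at orig (1,15); cuts so far [(1, 9), (1, 15), (2, 11)]; region rows[0,4) x cols[8,16) = 4x8
Unfold 1 (reflect across v@8): 6 holes -> [(1, 0), (1, 6), (1, 9), (1, 15), (2, 4), (2, 11)]
Unfold 2 (reflect across h@4): 12 holes -> [(1, 0), (1, 6), (1, 9), (1, 15), (2, 4), (2, 11), (5, 4), (5, 11), (6, 0), (6, 6), (6, 9), (6, 15)]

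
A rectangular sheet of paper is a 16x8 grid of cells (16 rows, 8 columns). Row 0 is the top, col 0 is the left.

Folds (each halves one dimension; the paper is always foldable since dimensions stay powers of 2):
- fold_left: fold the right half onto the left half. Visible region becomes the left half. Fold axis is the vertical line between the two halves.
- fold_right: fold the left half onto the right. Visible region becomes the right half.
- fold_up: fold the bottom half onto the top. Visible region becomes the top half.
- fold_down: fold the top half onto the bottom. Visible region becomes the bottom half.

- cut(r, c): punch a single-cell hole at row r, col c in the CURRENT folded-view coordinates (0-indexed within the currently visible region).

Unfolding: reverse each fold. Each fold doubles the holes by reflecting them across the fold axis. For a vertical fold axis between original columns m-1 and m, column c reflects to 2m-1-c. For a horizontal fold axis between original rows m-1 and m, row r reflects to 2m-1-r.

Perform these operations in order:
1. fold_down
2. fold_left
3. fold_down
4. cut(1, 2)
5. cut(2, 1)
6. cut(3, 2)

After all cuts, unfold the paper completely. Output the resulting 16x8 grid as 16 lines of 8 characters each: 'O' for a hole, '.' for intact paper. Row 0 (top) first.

Answer: ..O..O..
.O....O.
..O..O..
........
........
..O..O..
.O....O.
..O..O..
..O..O..
.O....O.
..O..O..
........
........
..O..O..
.O....O.
..O..O..

Derivation:
Op 1 fold_down: fold axis h@8; visible region now rows[8,16) x cols[0,8) = 8x8
Op 2 fold_left: fold axis v@4; visible region now rows[8,16) x cols[0,4) = 8x4
Op 3 fold_down: fold axis h@12; visible region now rows[12,16) x cols[0,4) = 4x4
Op 4 cut(1, 2): punch at orig (13,2); cuts so far [(13, 2)]; region rows[12,16) x cols[0,4) = 4x4
Op 5 cut(2, 1): punch at orig (14,1); cuts so far [(13, 2), (14, 1)]; region rows[12,16) x cols[0,4) = 4x4
Op 6 cut(3, 2): punch at orig (15,2); cuts so far [(13, 2), (14, 1), (15, 2)]; region rows[12,16) x cols[0,4) = 4x4
Unfold 1 (reflect across h@12): 6 holes -> [(8, 2), (9, 1), (10, 2), (13, 2), (14, 1), (15, 2)]
Unfold 2 (reflect across v@4): 12 holes -> [(8, 2), (8, 5), (9, 1), (9, 6), (10, 2), (10, 5), (13, 2), (13, 5), (14, 1), (14, 6), (15, 2), (15, 5)]
Unfold 3 (reflect across h@8): 24 holes -> [(0, 2), (0, 5), (1, 1), (1, 6), (2, 2), (2, 5), (5, 2), (5, 5), (6, 1), (6, 6), (7, 2), (7, 5), (8, 2), (8, 5), (9, 1), (9, 6), (10, 2), (10, 5), (13, 2), (13, 5), (14, 1), (14, 6), (15, 2), (15, 5)]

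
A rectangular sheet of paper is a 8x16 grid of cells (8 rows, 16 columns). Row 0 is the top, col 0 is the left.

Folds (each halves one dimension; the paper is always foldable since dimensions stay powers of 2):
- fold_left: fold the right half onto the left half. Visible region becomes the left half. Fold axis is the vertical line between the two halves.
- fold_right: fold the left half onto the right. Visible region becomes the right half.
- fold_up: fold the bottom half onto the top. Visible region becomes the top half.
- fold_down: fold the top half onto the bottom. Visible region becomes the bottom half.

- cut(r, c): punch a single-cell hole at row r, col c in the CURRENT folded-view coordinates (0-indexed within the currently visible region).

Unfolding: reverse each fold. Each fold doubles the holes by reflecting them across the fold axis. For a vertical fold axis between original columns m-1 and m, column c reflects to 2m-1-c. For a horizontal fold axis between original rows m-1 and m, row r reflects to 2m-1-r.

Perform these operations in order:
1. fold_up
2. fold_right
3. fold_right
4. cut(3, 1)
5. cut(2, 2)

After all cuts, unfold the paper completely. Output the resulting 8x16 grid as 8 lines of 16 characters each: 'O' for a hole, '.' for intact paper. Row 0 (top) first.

Op 1 fold_up: fold axis h@4; visible region now rows[0,4) x cols[0,16) = 4x16
Op 2 fold_right: fold axis v@8; visible region now rows[0,4) x cols[8,16) = 4x8
Op 3 fold_right: fold axis v@12; visible region now rows[0,4) x cols[12,16) = 4x4
Op 4 cut(3, 1): punch at orig (3,13); cuts so far [(3, 13)]; region rows[0,4) x cols[12,16) = 4x4
Op 5 cut(2, 2): punch at orig (2,14); cuts so far [(2, 14), (3, 13)]; region rows[0,4) x cols[12,16) = 4x4
Unfold 1 (reflect across v@12): 4 holes -> [(2, 9), (2, 14), (3, 10), (3, 13)]
Unfold 2 (reflect across v@8): 8 holes -> [(2, 1), (2, 6), (2, 9), (2, 14), (3, 2), (3, 5), (3, 10), (3, 13)]
Unfold 3 (reflect across h@4): 16 holes -> [(2, 1), (2, 6), (2, 9), (2, 14), (3, 2), (3, 5), (3, 10), (3, 13), (4, 2), (4, 5), (4, 10), (4, 13), (5, 1), (5, 6), (5, 9), (5, 14)]

Answer: ................
................
.O....O..O....O.
..O..O....O..O..
..O..O....O..O..
.O....O..O....O.
................
................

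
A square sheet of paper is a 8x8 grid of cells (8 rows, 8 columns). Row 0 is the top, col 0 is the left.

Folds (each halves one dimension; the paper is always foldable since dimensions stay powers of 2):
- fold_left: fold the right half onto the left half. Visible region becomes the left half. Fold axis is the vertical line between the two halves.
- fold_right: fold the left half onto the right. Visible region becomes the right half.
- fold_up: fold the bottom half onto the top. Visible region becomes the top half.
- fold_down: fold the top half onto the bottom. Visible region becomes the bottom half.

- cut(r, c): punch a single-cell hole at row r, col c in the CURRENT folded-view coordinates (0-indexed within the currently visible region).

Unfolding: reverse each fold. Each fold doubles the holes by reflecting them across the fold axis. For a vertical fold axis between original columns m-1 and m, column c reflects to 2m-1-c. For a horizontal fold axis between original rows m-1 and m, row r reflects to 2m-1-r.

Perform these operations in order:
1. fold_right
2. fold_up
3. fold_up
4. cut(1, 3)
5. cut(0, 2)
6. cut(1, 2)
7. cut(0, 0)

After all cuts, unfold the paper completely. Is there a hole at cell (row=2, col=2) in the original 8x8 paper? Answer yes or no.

Op 1 fold_right: fold axis v@4; visible region now rows[0,8) x cols[4,8) = 8x4
Op 2 fold_up: fold axis h@4; visible region now rows[0,4) x cols[4,8) = 4x4
Op 3 fold_up: fold axis h@2; visible region now rows[0,2) x cols[4,8) = 2x4
Op 4 cut(1, 3): punch at orig (1,7); cuts so far [(1, 7)]; region rows[0,2) x cols[4,8) = 2x4
Op 5 cut(0, 2): punch at orig (0,6); cuts so far [(0, 6), (1, 7)]; region rows[0,2) x cols[4,8) = 2x4
Op 6 cut(1, 2): punch at orig (1,6); cuts so far [(0, 6), (1, 6), (1, 7)]; region rows[0,2) x cols[4,8) = 2x4
Op 7 cut(0, 0): punch at orig (0,4); cuts so far [(0, 4), (0, 6), (1, 6), (1, 7)]; region rows[0,2) x cols[4,8) = 2x4
Unfold 1 (reflect across h@2): 8 holes -> [(0, 4), (0, 6), (1, 6), (1, 7), (2, 6), (2, 7), (3, 4), (3, 6)]
Unfold 2 (reflect across h@4): 16 holes -> [(0, 4), (0, 6), (1, 6), (1, 7), (2, 6), (2, 7), (3, 4), (3, 6), (4, 4), (4, 6), (5, 6), (5, 7), (6, 6), (6, 7), (7, 4), (7, 6)]
Unfold 3 (reflect across v@4): 32 holes -> [(0, 1), (0, 3), (0, 4), (0, 6), (1, 0), (1, 1), (1, 6), (1, 7), (2, 0), (2, 1), (2, 6), (2, 7), (3, 1), (3, 3), (3, 4), (3, 6), (4, 1), (4, 3), (4, 4), (4, 6), (5, 0), (5, 1), (5, 6), (5, 7), (6, 0), (6, 1), (6, 6), (6, 7), (7, 1), (7, 3), (7, 4), (7, 6)]
Holes: [(0, 1), (0, 3), (0, 4), (0, 6), (1, 0), (1, 1), (1, 6), (1, 7), (2, 0), (2, 1), (2, 6), (2, 7), (3, 1), (3, 3), (3, 4), (3, 6), (4, 1), (4, 3), (4, 4), (4, 6), (5, 0), (5, 1), (5, 6), (5, 7), (6, 0), (6, 1), (6, 6), (6, 7), (7, 1), (7, 3), (7, 4), (7, 6)]

Answer: no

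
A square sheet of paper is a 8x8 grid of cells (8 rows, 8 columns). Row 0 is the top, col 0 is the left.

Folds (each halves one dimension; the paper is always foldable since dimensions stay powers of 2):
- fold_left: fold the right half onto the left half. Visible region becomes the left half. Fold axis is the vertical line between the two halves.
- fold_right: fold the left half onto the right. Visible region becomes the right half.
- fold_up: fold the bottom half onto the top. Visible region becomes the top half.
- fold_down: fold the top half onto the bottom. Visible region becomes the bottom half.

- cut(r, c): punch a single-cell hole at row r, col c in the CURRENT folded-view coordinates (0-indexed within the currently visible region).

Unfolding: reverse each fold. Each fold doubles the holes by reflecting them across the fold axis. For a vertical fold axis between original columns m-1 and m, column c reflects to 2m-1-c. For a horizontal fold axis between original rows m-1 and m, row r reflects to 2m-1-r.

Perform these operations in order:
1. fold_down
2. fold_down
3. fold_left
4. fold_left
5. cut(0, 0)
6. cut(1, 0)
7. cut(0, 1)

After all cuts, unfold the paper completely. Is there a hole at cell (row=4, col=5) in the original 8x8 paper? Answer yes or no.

Answer: no

Derivation:
Op 1 fold_down: fold axis h@4; visible region now rows[4,8) x cols[0,8) = 4x8
Op 2 fold_down: fold axis h@6; visible region now rows[6,8) x cols[0,8) = 2x8
Op 3 fold_left: fold axis v@4; visible region now rows[6,8) x cols[0,4) = 2x4
Op 4 fold_left: fold axis v@2; visible region now rows[6,8) x cols[0,2) = 2x2
Op 5 cut(0, 0): punch at orig (6,0); cuts so far [(6, 0)]; region rows[6,8) x cols[0,2) = 2x2
Op 6 cut(1, 0): punch at orig (7,0); cuts so far [(6, 0), (7, 0)]; region rows[6,8) x cols[0,2) = 2x2
Op 7 cut(0, 1): punch at orig (6,1); cuts so far [(6, 0), (6, 1), (7, 0)]; region rows[6,8) x cols[0,2) = 2x2
Unfold 1 (reflect across v@2): 6 holes -> [(6, 0), (6, 1), (6, 2), (6, 3), (7, 0), (7, 3)]
Unfold 2 (reflect across v@4): 12 holes -> [(6, 0), (6, 1), (6, 2), (6, 3), (6, 4), (6, 5), (6, 6), (6, 7), (7, 0), (7, 3), (7, 4), (7, 7)]
Unfold 3 (reflect across h@6): 24 holes -> [(4, 0), (4, 3), (4, 4), (4, 7), (5, 0), (5, 1), (5, 2), (5, 3), (5, 4), (5, 5), (5, 6), (5, 7), (6, 0), (6, 1), (6, 2), (6, 3), (6, 4), (6, 5), (6, 6), (6, 7), (7, 0), (7, 3), (7, 4), (7, 7)]
Unfold 4 (reflect across h@4): 48 holes -> [(0, 0), (0, 3), (0, 4), (0, 7), (1, 0), (1, 1), (1, 2), (1, 3), (1, 4), (1, 5), (1, 6), (1, 7), (2, 0), (2, 1), (2, 2), (2, 3), (2, 4), (2, 5), (2, 6), (2, 7), (3, 0), (3, 3), (3, 4), (3, 7), (4, 0), (4, 3), (4, 4), (4, 7), (5, 0), (5, 1), (5, 2), (5, 3), (5, 4), (5, 5), (5, 6), (5, 7), (6, 0), (6, 1), (6, 2), (6, 3), (6, 4), (6, 5), (6, 6), (6, 7), (7, 0), (7, 3), (7, 4), (7, 7)]
Holes: [(0, 0), (0, 3), (0, 4), (0, 7), (1, 0), (1, 1), (1, 2), (1, 3), (1, 4), (1, 5), (1, 6), (1, 7), (2, 0), (2, 1), (2, 2), (2, 3), (2, 4), (2, 5), (2, 6), (2, 7), (3, 0), (3, 3), (3, 4), (3, 7), (4, 0), (4, 3), (4, 4), (4, 7), (5, 0), (5, 1), (5, 2), (5, 3), (5, 4), (5, 5), (5, 6), (5, 7), (6, 0), (6, 1), (6, 2), (6, 3), (6, 4), (6, 5), (6, 6), (6, 7), (7, 0), (7, 3), (7, 4), (7, 7)]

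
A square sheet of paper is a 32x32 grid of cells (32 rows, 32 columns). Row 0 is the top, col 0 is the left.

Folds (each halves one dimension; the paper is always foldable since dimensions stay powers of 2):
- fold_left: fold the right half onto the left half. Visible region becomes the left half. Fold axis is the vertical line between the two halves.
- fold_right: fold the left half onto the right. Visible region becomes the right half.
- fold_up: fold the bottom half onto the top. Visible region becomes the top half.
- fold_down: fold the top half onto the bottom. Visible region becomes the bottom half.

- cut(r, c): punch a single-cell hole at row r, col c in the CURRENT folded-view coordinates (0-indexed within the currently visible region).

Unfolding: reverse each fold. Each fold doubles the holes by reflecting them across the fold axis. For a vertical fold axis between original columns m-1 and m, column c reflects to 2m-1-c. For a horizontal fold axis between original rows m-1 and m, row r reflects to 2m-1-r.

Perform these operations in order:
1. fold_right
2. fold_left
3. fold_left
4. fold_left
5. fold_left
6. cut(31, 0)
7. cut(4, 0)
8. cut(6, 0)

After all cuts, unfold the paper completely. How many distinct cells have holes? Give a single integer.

Op 1 fold_right: fold axis v@16; visible region now rows[0,32) x cols[16,32) = 32x16
Op 2 fold_left: fold axis v@24; visible region now rows[0,32) x cols[16,24) = 32x8
Op 3 fold_left: fold axis v@20; visible region now rows[0,32) x cols[16,20) = 32x4
Op 4 fold_left: fold axis v@18; visible region now rows[0,32) x cols[16,18) = 32x2
Op 5 fold_left: fold axis v@17; visible region now rows[0,32) x cols[16,17) = 32x1
Op 6 cut(31, 0): punch at orig (31,16); cuts so far [(31, 16)]; region rows[0,32) x cols[16,17) = 32x1
Op 7 cut(4, 0): punch at orig (4,16); cuts so far [(4, 16), (31, 16)]; region rows[0,32) x cols[16,17) = 32x1
Op 8 cut(6, 0): punch at orig (6,16); cuts so far [(4, 16), (6, 16), (31, 16)]; region rows[0,32) x cols[16,17) = 32x1
Unfold 1 (reflect across v@17): 6 holes -> [(4, 16), (4, 17), (6, 16), (6, 17), (31, 16), (31, 17)]
Unfold 2 (reflect across v@18): 12 holes -> [(4, 16), (4, 17), (4, 18), (4, 19), (6, 16), (6, 17), (6, 18), (6, 19), (31, 16), (31, 17), (31, 18), (31, 19)]
Unfold 3 (reflect across v@20): 24 holes -> [(4, 16), (4, 17), (4, 18), (4, 19), (4, 20), (4, 21), (4, 22), (4, 23), (6, 16), (6, 17), (6, 18), (6, 19), (6, 20), (6, 21), (6, 22), (6, 23), (31, 16), (31, 17), (31, 18), (31, 19), (31, 20), (31, 21), (31, 22), (31, 23)]
Unfold 4 (reflect across v@24): 48 holes -> [(4, 16), (4, 17), (4, 18), (4, 19), (4, 20), (4, 21), (4, 22), (4, 23), (4, 24), (4, 25), (4, 26), (4, 27), (4, 28), (4, 29), (4, 30), (4, 31), (6, 16), (6, 17), (6, 18), (6, 19), (6, 20), (6, 21), (6, 22), (6, 23), (6, 24), (6, 25), (6, 26), (6, 27), (6, 28), (6, 29), (6, 30), (6, 31), (31, 16), (31, 17), (31, 18), (31, 19), (31, 20), (31, 21), (31, 22), (31, 23), (31, 24), (31, 25), (31, 26), (31, 27), (31, 28), (31, 29), (31, 30), (31, 31)]
Unfold 5 (reflect across v@16): 96 holes -> [(4, 0), (4, 1), (4, 2), (4, 3), (4, 4), (4, 5), (4, 6), (4, 7), (4, 8), (4, 9), (4, 10), (4, 11), (4, 12), (4, 13), (4, 14), (4, 15), (4, 16), (4, 17), (4, 18), (4, 19), (4, 20), (4, 21), (4, 22), (4, 23), (4, 24), (4, 25), (4, 26), (4, 27), (4, 28), (4, 29), (4, 30), (4, 31), (6, 0), (6, 1), (6, 2), (6, 3), (6, 4), (6, 5), (6, 6), (6, 7), (6, 8), (6, 9), (6, 10), (6, 11), (6, 12), (6, 13), (6, 14), (6, 15), (6, 16), (6, 17), (6, 18), (6, 19), (6, 20), (6, 21), (6, 22), (6, 23), (6, 24), (6, 25), (6, 26), (6, 27), (6, 28), (6, 29), (6, 30), (6, 31), (31, 0), (31, 1), (31, 2), (31, 3), (31, 4), (31, 5), (31, 6), (31, 7), (31, 8), (31, 9), (31, 10), (31, 11), (31, 12), (31, 13), (31, 14), (31, 15), (31, 16), (31, 17), (31, 18), (31, 19), (31, 20), (31, 21), (31, 22), (31, 23), (31, 24), (31, 25), (31, 26), (31, 27), (31, 28), (31, 29), (31, 30), (31, 31)]

Answer: 96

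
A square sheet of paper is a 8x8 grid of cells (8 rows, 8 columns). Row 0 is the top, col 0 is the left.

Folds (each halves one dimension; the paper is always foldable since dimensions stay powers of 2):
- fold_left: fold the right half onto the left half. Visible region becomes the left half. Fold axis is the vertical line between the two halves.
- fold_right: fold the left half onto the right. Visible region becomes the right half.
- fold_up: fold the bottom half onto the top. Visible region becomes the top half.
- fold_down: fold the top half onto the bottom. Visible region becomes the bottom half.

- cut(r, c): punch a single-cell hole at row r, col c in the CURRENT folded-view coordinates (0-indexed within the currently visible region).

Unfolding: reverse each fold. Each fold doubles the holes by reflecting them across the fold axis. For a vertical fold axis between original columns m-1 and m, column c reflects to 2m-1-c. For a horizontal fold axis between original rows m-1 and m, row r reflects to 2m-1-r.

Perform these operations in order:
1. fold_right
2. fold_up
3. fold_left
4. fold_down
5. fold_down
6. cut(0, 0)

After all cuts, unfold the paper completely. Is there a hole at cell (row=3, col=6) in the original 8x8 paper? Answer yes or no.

Op 1 fold_right: fold axis v@4; visible region now rows[0,8) x cols[4,8) = 8x4
Op 2 fold_up: fold axis h@4; visible region now rows[0,4) x cols[4,8) = 4x4
Op 3 fold_left: fold axis v@6; visible region now rows[0,4) x cols[4,6) = 4x2
Op 4 fold_down: fold axis h@2; visible region now rows[2,4) x cols[4,6) = 2x2
Op 5 fold_down: fold axis h@3; visible region now rows[3,4) x cols[4,6) = 1x2
Op 6 cut(0, 0): punch at orig (3,4); cuts so far [(3, 4)]; region rows[3,4) x cols[4,6) = 1x2
Unfold 1 (reflect across h@3): 2 holes -> [(2, 4), (3, 4)]
Unfold 2 (reflect across h@2): 4 holes -> [(0, 4), (1, 4), (2, 4), (3, 4)]
Unfold 3 (reflect across v@6): 8 holes -> [(0, 4), (0, 7), (1, 4), (1, 7), (2, 4), (2, 7), (3, 4), (3, 7)]
Unfold 4 (reflect across h@4): 16 holes -> [(0, 4), (0, 7), (1, 4), (1, 7), (2, 4), (2, 7), (3, 4), (3, 7), (4, 4), (4, 7), (5, 4), (5, 7), (6, 4), (6, 7), (7, 4), (7, 7)]
Unfold 5 (reflect across v@4): 32 holes -> [(0, 0), (0, 3), (0, 4), (0, 7), (1, 0), (1, 3), (1, 4), (1, 7), (2, 0), (2, 3), (2, 4), (2, 7), (3, 0), (3, 3), (3, 4), (3, 7), (4, 0), (4, 3), (4, 4), (4, 7), (5, 0), (5, 3), (5, 4), (5, 7), (6, 0), (6, 3), (6, 4), (6, 7), (7, 0), (7, 3), (7, 4), (7, 7)]
Holes: [(0, 0), (0, 3), (0, 4), (0, 7), (1, 0), (1, 3), (1, 4), (1, 7), (2, 0), (2, 3), (2, 4), (2, 7), (3, 0), (3, 3), (3, 4), (3, 7), (4, 0), (4, 3), (4, 4), (4, 7), (5, 0), (5, 3), (5, 4), (5, 7), (6, 0), (6, 3), (6, 4), (6, 7), (7, 0), (7, 3), (7, 4), (7, 7)]

Answer: no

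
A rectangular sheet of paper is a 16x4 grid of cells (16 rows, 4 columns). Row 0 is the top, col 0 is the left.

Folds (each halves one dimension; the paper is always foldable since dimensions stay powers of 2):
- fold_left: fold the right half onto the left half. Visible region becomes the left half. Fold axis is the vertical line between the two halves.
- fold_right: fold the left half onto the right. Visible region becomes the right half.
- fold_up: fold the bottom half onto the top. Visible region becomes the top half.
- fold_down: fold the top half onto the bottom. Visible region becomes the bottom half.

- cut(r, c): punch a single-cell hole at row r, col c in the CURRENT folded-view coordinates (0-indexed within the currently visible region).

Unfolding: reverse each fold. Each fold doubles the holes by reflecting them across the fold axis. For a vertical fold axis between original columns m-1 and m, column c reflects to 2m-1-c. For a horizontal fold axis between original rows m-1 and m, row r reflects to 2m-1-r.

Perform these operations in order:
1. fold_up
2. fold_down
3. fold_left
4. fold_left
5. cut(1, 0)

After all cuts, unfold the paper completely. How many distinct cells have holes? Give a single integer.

Op 1 fold_up: fold axis h@8; visible region now rows[0,8) x cols[0,4) = 8x4
Op 2 fold_down: fold axis h@4; visible region now rows[4,8) x cols[0,4) = 4x4
Op 3 fold_left: fold axis v@2; visible region now rows[4,8) x cols[0,2) = 4x2
Op 4 fold_left: fold axis v@1; visible region now rows[4,8) x cols[0,1) = 4x1
Op 5 cut(1, 0): punch at orig (5,0); cuts so far [(5, 0)]; region rows[4,8) x cols[0,1) = 4x1
Unfold 1 (reflect across v@1): 2 holes -> [(5, 0), (5, 1)]
Unfold 2 (reflect across v@2): 4 holes -> [(5, 0), (5, 1), (5, 2), (5, 3)]
Unfold 3 (reflect across h@4): 8 holes -> [(2, 0), (2, 1), (2, 2), (2, 3), (5, 0), (5, 1), (5, 2), (5, 3)]
Unfold 4 (reflect across h@8): 16 holes -> [(2, 0), (2, 1), (2, 2), (2, 3), (5, 0), (5, 1), (5, 2), (5, 3), (10, 0), (10, 1), (10, 2), (10, 3), (13, 0), (13, 1), (13, 2), (13, 3)]

Answer: 16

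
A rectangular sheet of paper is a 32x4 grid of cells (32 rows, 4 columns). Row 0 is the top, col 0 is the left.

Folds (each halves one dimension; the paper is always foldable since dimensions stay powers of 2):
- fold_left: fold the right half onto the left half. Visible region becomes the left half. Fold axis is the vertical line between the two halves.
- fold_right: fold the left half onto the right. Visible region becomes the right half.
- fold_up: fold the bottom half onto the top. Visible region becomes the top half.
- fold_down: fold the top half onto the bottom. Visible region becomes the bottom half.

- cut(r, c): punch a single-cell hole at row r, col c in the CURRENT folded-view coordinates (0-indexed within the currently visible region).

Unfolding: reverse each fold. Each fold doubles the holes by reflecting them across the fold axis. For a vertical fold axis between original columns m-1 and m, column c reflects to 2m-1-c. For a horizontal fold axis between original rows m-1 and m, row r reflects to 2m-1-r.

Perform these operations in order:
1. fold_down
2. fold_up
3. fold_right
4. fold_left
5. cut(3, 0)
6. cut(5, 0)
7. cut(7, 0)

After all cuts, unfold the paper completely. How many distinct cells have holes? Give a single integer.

Op 1 fold_down: fold axis h@16; visible region now rows[16,32) x cols[0,4) = 16x4
Op 2 fold_up: fold axis h@24; visible region now rows[16,24) x cols[0,4) = 8x4
Op 3 fold_right: fold axis v@2; visible region now rows[16,24) x cols[2,4) = 8x2
Op 4 fold_left: fold axis v@3; visible region now rows[16,24) x cols[2,3) = 8x1
Op 5 cut(3, 0): punch at orig (19,2); cuts so far [(19, 2)]; region rows[16,24) x cols[2,3) = 8x1
Op 6 cut(5, 0): punch at orig (21,2); cuts so far [(19, 2), (21, 2)]; region rows[16,24) x cols[2,3) = 8x1
Op 7 cut(7, 0): punch at orig (23,2); cuts so far [(19, 2), (21, 2), (23, 2)]; region rows[16,24) x cols[2,3) = 8x1
Unfold 1 (reflect across v@3): 6 holes -> [(19, 2), (19, 3), (21, 2), (21, 3), (23, 2), (23, 3)]
Unfold 2 (reflect across v@2): 12 holes -> [(19, 0), (19, 1), (19, 2), (19, 3), (21, 0), (21, 1), (21, 2), (21, 3), (23, 0), (23, 1), (23, 2), (23, 3)]
Unfold 3 (reflect across h@24): 24 holes -> [(19, 0), (19, 1), (19, 2), (19, 3), (21, 0), (21, 1), (21, 2), (21, 3), (23, 0), (23, 1), (23, 2), (23, 3), (24, 0), (24, 1), (24, 2), (24, 3), (26, 0), (26, 1), (26, 2), (26, 3), (28, 0), (28, 1), (28, 2), (28, 3)]
Unfold 4 (reflect across h@16): 48 holes -> [(3, 0), (3, 1), (3, 2), (3, 3), (5, 0), (5, 1), (5, 2), (5, 3), (7, 0), (7, 1), (7, 2), (7, 3), (8, 0), (8, 1), (8, 2), (8, 3), (10, 0), (10, 1), (10, 2), (10, 3), (12, 0), (12, 1), (12, 2), (12, 3), (19, 0), (19, 1), (19, 2), (19, 3), (21, 0), (21, 1), (21, 2), (21, 3), (23, 0), (23, 1), (23, 2), (23, 3), (24, 0), (24, 1), (24, 2), (24, 3), (26, 0), (26, 1), (26, 2), (26, 3), (28, 0), (28, 1), (28, 2), (28, 3)]

Answer: 48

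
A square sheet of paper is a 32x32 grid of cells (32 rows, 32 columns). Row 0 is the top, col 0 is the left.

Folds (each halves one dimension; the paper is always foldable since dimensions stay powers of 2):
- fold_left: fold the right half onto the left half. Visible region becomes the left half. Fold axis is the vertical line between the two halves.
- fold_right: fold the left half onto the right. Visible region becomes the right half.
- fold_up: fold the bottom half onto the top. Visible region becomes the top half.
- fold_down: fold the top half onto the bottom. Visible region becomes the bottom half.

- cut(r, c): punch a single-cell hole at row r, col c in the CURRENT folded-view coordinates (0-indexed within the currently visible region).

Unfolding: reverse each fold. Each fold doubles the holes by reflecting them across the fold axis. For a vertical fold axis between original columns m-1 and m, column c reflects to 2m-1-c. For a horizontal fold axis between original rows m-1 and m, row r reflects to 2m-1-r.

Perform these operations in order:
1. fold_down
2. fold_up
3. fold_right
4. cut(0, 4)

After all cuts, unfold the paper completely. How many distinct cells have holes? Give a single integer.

Op 1 fold_down: fold axis h@16; visible region now rows[16,32) x cols[0,32) = 16x32
Op 2 fold_up: fold axis h@24; visible region now rows[16,24) x cols[0,32) = 8x32
Op 3 fold_right: fold axis v@16; visible region now rows[16,24) x cols[16,32) = 8x16
Op 4 cut(0, 4): punch at orig (16,20); cuts so far [(16, 20)]; region rows[16,24) x cols[16,32) = 8x16
Unfold 1 (reflect across v@16): 2 holes -> [(16, 11), (16, 20)]
Unfold 2 (reflect across h@24): 4 holes -> [(16, 11), (16, 20), (31, 11), (31, 20)]
Unfold 3 (reflect across h@16): 8 holes -> [(0, 11), (0, 20), (15, 11), (15, 20), (16, 11), (16, 20), (31, 11), (31, 20)]

Answer: 8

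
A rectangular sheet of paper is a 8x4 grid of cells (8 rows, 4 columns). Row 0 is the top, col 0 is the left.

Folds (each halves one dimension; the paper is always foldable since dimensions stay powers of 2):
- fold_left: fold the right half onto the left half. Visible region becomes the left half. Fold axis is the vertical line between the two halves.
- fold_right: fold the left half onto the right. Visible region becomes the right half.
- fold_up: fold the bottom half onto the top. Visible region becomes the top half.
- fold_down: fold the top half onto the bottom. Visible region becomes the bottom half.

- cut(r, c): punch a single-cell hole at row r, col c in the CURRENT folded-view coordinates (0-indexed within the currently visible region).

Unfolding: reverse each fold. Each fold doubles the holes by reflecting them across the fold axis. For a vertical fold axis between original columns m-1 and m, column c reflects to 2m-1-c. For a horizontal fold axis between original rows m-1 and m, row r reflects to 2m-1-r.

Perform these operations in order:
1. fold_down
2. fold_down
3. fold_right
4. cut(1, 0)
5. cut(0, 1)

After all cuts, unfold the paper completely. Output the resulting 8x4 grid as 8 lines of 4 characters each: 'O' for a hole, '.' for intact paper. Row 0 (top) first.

Op 1 fold_down: fold axis h@4; visible region now rows[4,8) x cols[0,4) = 4x4
Op 2 fold_down: fold axis h@6; visible region now rows[6,8) x cols[0,4) = 2x4
Op 3 fold_right: fold axis v@2; visible region now rows[6,8) x cols[2,4) = 2x2
Op 4 cut(1, 0): punch at orig (7,2); cuts so far [(7, 2)]; region rows[6,8) x cols[2,4) = 2x2
Op 5 cut(0, 1): punch at orig (6,3); cuts so far [(6, 3), (7, 2)]; region rows[6,8) x cols[2,4) = 2x2
Unfold 1 (reflect across v@2): 4 holes -> [(6, 0), (6, 3), (7, 1), (7, 2)]
Unfold 2 (reflect across h@6): 8 holes -> [(4, 1), (4, 2), (5, 0), (5, 3), (6, 0), (6, 3), (7, 1), (7, 2)]
Unfold 3 (reflect across h@4): 16 holes -> [(0, 1), (0, 2), (1, 0), (1, 3), (2, 0), (2, 3), (3, 1), (3, 2), (4, 1), (4, 2), (5, 0), (5, 3), (6, 0), (6, 3), (7, 1), (7, 2)]

Answer: .OO.
O..O
O..O
.OO.
.OO.
O..O
O..O
.OO.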